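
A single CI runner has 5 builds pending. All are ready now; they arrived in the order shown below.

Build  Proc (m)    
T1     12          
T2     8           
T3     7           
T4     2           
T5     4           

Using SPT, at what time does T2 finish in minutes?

SPT (increasing processing time): T4 T5 T3 T2 T1.
T4: 0→2
T5: 2→6
T3: 6→13
T2: 13→21

21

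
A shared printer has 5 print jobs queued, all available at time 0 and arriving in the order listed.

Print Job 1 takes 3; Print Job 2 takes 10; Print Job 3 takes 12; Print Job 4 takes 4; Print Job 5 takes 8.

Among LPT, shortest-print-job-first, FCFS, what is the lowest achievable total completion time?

87

LPT (decreasing processing time): Print Job 3 Print Job 2 Print Job 5 Print Job 4 Print Job 1.
Print Job 3: 0→12
Print Job 2: 12→22
Print Job 5: 22→30
Print Job 4: 30→34
Print Job 1: 34→37
Sum = 12+22+30+34+37 = 135.
SPT (increasing processing time): Print Job 1 Print Job 4 Print Job 5 Print Job 2 Print Job 3.
Print Job 1: 0→3
Print Job 4: 3→7
Print Job 5: 7→15
Print Job 2: 15→25
Print Job 3: 25→37
Sum = 3+7+15+25+37 = 87.
FIFO (arrival order): Print Job 1 Print Job 2 Print Job 3 Print Job 4 Print Job 5.
Print Job 1: 0→3
Print Job 2: 3→13
Print Job 3: 13→25
Print Job 4: 25→29
Print Job 5: 29→37
Sum = 3+13+25+29+37 = 107.
LPT 135, SPT 87, FIFO 107 → minimum 87.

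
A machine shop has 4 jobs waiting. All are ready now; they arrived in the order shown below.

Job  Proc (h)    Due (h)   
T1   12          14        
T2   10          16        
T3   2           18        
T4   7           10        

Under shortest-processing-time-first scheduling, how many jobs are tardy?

2

SPT (increasing processing time): T3 T4 T2 T1.
T3: 0→2, due 18, tardiness 0
T4: 2→9, due 10, tardiness 0
T2: 9→19, due 16, tardiness 3
T1: 19→31, due 14, tardiness 17
Late jobs: 2.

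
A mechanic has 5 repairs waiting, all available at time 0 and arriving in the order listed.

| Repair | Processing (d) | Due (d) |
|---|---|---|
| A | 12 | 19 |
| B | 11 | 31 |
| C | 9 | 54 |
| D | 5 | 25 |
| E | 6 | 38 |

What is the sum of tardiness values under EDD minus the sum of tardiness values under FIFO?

EDD (increasing due date): A D B E C.
A: 0→12, due 19, tardiness 0
D: 12→17, due 25, tardiness 0
B: 17→28, due 31, tardiness 0
E: 28→34, due 38, tardiness 0
C: 34→43, due 54, tardiness 0
Sum = 0+0+0+0+0 = 0.
FIFO (arrival order): A B C D E.
A: 0→12, due 19, tardiness 0
B: 12→23, due 31, tardiness 0
C: 23→32, due 54, tardiness 0
D: 32→37, due 25, tardiness 12
E: 37→43, due 38, tardiness 5
Sum = 0+0+0+12+5 = 17.
Difference = 0 − 17 = -17.

-17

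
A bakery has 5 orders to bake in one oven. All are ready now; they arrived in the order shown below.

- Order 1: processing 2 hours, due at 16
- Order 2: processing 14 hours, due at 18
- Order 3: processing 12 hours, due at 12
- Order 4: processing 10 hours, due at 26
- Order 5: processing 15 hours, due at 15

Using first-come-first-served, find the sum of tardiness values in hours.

FIFO (arrival order): Order 1 Order 2 Order 3 Order 4 Order 5.
Order 1: 0→2, due 16, tardiness 0
Order 2: 2→16, due 18, tardiness 0
Order 3: 16→28, due 12, tardiness 16
Order 4: 28→38, due 26, tardiness 12
Order 5: 38→53, due 15, tardiness 38
Sum = 0+0+16+12+38 = 66.

66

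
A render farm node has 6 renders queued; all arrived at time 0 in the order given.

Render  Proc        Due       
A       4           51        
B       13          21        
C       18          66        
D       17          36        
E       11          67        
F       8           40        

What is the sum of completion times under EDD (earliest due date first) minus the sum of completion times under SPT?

EDD (increasing due date): B D F A C E.
B: 0→13
D: 13→30
F: 30→38
A: 38→42
C: 42→60
E: 60→71
Sum = 13+30+38+42+60+71 = 254.
SPT (increasing processing time): A F E B D C.
A: 0→4
F: 4→12
E: 12→23
B: 23→36
D: 36→53
C: 53→71
Sum = 4+12+23+36+53+71 = 199.
Difference = 254 − 199 = 55.

55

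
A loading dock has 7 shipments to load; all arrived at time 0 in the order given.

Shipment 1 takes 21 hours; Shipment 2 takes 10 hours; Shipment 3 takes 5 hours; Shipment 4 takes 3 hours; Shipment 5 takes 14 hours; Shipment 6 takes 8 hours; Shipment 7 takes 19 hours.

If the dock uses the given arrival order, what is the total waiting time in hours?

241

FIFO (arrival order): Shipment 1 Shipment 2 Shipment 3 Shipment 4 Shipment 5 Shipment 6 Shipment 7.
Shipment 1: waits 0, runs 0→21
Shipment 2: waits 21, runs 21→31
Shipment 3: waits 31, runs 31→36
Shipment 4: waits 36, runs 36→39
Shipment 5: waits 39, runs 39→53
Shipment 6: waits 53, runs 53→61
Shipment 7: waits 61, runs 61→80
Sum = 0+21+31+36+39+53+61 = 241.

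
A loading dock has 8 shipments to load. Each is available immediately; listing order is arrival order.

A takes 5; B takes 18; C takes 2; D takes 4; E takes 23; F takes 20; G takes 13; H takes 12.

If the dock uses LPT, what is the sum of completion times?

570

LPT (decreasing processing time): E F B G H A D C.
E: 0→23
F: 23→43
B: 43→61
G: 61→74
H: 74→86
A: 86→91
D: 91→95
C: 95→97
Sum = 23+43+61+74+86+91+95+97 = 570.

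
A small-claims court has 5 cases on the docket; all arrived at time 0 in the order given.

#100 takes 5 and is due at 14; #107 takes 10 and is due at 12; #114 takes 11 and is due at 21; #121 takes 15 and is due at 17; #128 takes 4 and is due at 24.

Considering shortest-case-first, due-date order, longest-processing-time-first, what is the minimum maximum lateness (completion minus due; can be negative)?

SPT (increasing processing time): #128 #100 #107 #114 #121.
#128: 0→4, due 24, lateness -20
#100: 4→9, due 14, lateness -5
#107: 9→19, due 12, lateness 7
#114: 19→30, due 21, lateness 9
#121: 30→45, due 17, lateness 28
Maximum = 28.
EDD (increasing due date): #107 #100 #121 #114 #128.
#107: 0→10, due 12, lateness -2
#100: 10→15, due 14, lateness 1
#121: 15→30, due 17, lateness 13
#114: 30→41, due 21, lateness 20
#128: 41→45, due 24, lateness 21
Maximum = 21.
LPT (decreasing processing time): #121 #114 #107 #100 #128.
#121: 0→15, due 17, lateness -2
#114: 15→26, due 21, lateness 5
#107: 26→36, due 12, lateness 24
#100: 36→41, due 14, lateness 27
#128: 41→45, due 24, lateness 21
Maximum = 27.
SPT 28, EDD 21, LPT 27 → minimum 21.

21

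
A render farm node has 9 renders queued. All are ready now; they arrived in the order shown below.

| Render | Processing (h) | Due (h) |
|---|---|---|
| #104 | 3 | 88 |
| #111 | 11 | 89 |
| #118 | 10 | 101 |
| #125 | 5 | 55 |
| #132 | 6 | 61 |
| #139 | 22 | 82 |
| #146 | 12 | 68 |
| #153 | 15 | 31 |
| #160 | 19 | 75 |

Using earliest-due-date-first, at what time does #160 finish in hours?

EDD (increasing due date): #153 #125 #132 #146 #160 #139 #104 #111 #118.
#153: 0→15
#125: 15→20
#132: 20→26
#146: 26→38
#160: 38→57

57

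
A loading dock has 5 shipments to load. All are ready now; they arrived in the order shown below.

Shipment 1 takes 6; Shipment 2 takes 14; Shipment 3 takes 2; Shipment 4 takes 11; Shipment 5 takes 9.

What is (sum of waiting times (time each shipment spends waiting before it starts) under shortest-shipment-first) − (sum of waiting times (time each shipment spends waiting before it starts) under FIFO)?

SPT (increasing processing time): Shipment 3 Shipment 1 Shipment 5 Shipment 4 Shipment 2.
Shipment 3: waits 0, runs 0→2
Shipment 1: waits 2, runs 2→8
Shipment 5: waits 8, runs 8→17
Shipment 4: waits 17, runs 17→28
Shipment 2: waits 28, runs 28→42
Sum = 0+2+8+17+28 = 55.
FIFO (arrival order): Shipment 1 Shipment 2 Shipment 3 Shipment 4 Shipment 5.
Shipment 1: waits 0, runs 0→6
Shipment 2: waits 6, runs 6→20
Shipment 3: waits 20, runs 20→22
Shipment 4: waits 22, runs 22→33
Shipment 5: waits 33, runs 33→42
Sum = 0+6+20+22+33 = 81.
Difference = 55 − 81 = -26.

-26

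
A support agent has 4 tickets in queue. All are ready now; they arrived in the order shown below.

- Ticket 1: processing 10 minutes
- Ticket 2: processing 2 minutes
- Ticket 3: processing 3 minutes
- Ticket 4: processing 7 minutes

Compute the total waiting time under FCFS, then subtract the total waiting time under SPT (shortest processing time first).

18

FIFO (arrival order): Ticket 1 Ticket 2 Ticket 3 Ticket 4.
Ticket 1: waits 0, runs 0→10
Ticket 2: waits 10, runs 10→12
Ticket 3: waits 12, runs 12→15
Ticket 4: waits 15, runs 15→22
Sum = 0+10+12+15 = 37.
SPT (increasing processing time): Ticket 2 Ticket 3 Ticket 4 Ticket 1.
Ticket 2: waits 0, runs 0→2
Ticket 3: waits 2, runs 2→5
Ticket 4: waits 5, runs 5→12
Ticket 1: waits 12, runs 12→22
Sum = 0+2+5+12 = 19.
Difference = 37 − 19 = 18.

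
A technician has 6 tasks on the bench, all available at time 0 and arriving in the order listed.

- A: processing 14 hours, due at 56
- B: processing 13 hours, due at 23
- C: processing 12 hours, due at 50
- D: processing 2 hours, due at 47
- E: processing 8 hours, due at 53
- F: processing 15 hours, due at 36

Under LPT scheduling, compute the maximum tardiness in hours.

19

LPT (decreasing processing time): F A B C E D.
F: 0→15, due 36, tardiness 0
A: 15→29, due 56, tardiness 0
B: 29→42, due 23, tardiness 19
C: 42→54, due 50, tardiness 4
E: 54→62, due 53, tardiness 9
D: 62→64, due 47, tardiness 17
Maximum = 19.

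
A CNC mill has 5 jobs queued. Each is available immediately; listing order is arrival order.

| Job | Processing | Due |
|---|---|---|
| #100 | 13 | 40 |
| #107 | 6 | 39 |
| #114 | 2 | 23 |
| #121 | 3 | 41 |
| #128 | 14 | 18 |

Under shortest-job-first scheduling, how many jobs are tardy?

1

SPT (increasing processing time): #114 #121 #107 #100 #128.
#114: 0→2, due 23, tardiness 0
#121: 2→5, due 41, tardiness 0
#107: 5→11, due 39, tardiness 0
#100: 11→24, due 40, tardiness 0
#128: 24→38, due 18, tardiness 20
Late jobs: 1.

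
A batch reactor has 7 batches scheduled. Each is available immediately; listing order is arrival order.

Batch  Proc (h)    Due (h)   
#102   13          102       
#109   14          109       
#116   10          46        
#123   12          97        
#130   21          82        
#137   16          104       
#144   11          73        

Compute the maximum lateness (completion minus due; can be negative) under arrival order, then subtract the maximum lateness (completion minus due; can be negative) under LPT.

-27

FIFO (arrival order): #102 #109 #116 #123 #130 #137 #144.
#102: 0→13, due 102, lateness -89
#109: 13→27, due 109, lateness -82
#116: 27→37, due 46, lateness -9
#123: 37→49, due 97, lateness -48
#130: 49→70, due 82, lateness -12
#137: 70→86, due 104, lateness -18
#144: 86→97, due 73, lateness 24
Maximum = 24.
LPT (decreasing processing time): #130 #137 #109 #102 #123 #144 #116.
#130: 0→21, due 82, lateness -61
#137: 21→37, due 104, lateness -67
#109: 37→51, due 109, lateness -58
#102: 51→64, due 102, lateness -38
#123: 64→76, due 97, lateness -21
#144: 76→87, due 73, lateness 14
#116: 87→97, due 46, lateness 51
Maximum = 51.
Difference = 24 − 51 = -27.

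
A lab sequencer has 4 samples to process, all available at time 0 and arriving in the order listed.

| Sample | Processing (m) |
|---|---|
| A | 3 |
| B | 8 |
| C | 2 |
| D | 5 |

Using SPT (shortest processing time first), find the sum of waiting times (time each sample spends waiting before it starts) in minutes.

17

SPT (increasing processing time): C A D B.
C: waits 0, runs 0→2
A: waits 2, runs 2→5
D: waits 5, runs 5→10
B: waits 10, runs 10→18
Sum = 0+2+5+10 = 17.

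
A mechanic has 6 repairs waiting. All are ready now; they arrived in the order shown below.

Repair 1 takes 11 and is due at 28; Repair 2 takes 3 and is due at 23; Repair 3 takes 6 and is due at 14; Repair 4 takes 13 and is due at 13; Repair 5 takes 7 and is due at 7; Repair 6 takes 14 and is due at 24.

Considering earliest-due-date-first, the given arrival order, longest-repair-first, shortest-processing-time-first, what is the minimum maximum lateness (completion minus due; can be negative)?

26

EDD (increasing due date): Repair 5 Repair 4 Repair 3 Repair 2 Repair 6 Repair 1.
Repair 5: 0→7, due 7, lateness 0
Repair 4: 7→20, due 13, lateness 7
Repair 3: 20→26, due 14, lateness 12
Repair 2: 26→29, due 23, lateness 6
Repair 6: 29→43, due 24, lateness 19
Repair 1: 43→54, due 28, lateness 26
Maximum = 26.
FIFO (arrival order): Repair 1 Repair 2 Repair 3 Repair 4 Repair 5 Repair 6.
Repair 1: 0→11, due 28, lateness -17
Repair 2: 11→14, due 23, lateness -9
Repair 3: 14→20, due 14, lateness 6
Repair 4: 20→33, due 13, lateness 20
Repair 5: 33→40, due 7, lateness 33
Repair 6: 40→54, due 24, lateness 30
Maximum = 33.
LPT (decreasing processing time): Repair 6 Repair 4 Repair 1 Repair 5 Repair 3 Repair 2.
Repair 6: 0→14, due 24, lateness -10
Repair 4: 14→27, due 13, lateness 14
Repair 1: 27→38, due 28, lateness 10
Repair 5: 38→45, due 7, lateness 38
Repair 3: 45→51, due 14, lateness 37
Repair 2: 51→54, due 23, lateness 31
Maximum = 38.
SPT (increasing processing time): Repair 2 Repair 3 Repair 5 Repair 1 Repair 4 Repair 6.
Repair 2: 0→3, due 23, lateness -20
Repair 3: 3→9, due 14, lateness -5
Repair 5: 9→16, due 7, lateness 9
Repair 1: 16→27, due 28, lateness -1
Repair 4: 27→40, due 13, lateness 27
Repair 6: 40→54, due 24, lateness 30
Maximum = 30.
EDD 26, FIFO 33, LPT 38, SPT 30 → minimum 26.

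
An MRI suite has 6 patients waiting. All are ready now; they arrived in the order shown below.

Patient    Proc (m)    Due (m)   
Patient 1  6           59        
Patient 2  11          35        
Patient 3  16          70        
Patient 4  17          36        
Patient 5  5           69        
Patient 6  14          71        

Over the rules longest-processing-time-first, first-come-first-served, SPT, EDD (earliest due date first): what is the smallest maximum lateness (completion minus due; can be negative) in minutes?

-2

LPT (decreasing processing time): Patient 4 Patient 3 Patient 6 Patient 2 Patient 1 Patient 5.
Patient 4: 0→17, due 36, lateness -19
Patient 3: 17→33, due 70, lateness -37
Patient 6: 33→47, due 71, lateness -24
Patient 2: 47→58, due 35, lateness 23
Patient 1: 58→64, due 59, lateness 5
Patient 5: 64→69, due 69, lateness 0
Maximum = 23.
FIFO (arrival order): Patient 1 Patient 2 Patient 3 Patient 4 Patient 5 Patient 6.
Patient 1: 0→6, due 59, lateness -53
Patient 2: 6→17, due 35, lateness -18
Patient 3: 17→33, due 70, lateness -37
Patient 4: 33→50, due 36, lateness 14
Patient 5: 50→55, due 69, lateness -14
Patient 6: 55→69, due 71, lateness -2
Maximum = 14.
SPT (increasing processing time): Patient 5 Patient 1 Patient 2 Patient 6 Patient 3 Patient 4.
Patient 5: 0→5, due 69, lateness -64
Patient 1: 5→11, due 59, lateness -48
Patient 2: 11→22, due 35, lateness -13
Patient 6: 22→36, due 71, lateness -35
Patient 3: 36→52, due 70, lateness -18
Patient 4: 52→69, due 36, lateness 33
Maximum = 33.
EDD (increasing due date): Patient 2 Patient 4 Patient 1 Patient 5 Patient 3 Patient 6.
Patient 2: 0→11, due 35, lateness -24
Patient 4: 11→28, due 36, lateness -8
Patient 1: 28→34, due 59, lateness -25
Patient 5: 34→39, due 69, lateness -30
Patient 3: 39→55, due 70, lateness -15
Patient 6: 55→69, due 71, lateness -2
Maximum = -2.
LPT 23, FIFO 14, SPT 33, EDD -2 → minimum -2.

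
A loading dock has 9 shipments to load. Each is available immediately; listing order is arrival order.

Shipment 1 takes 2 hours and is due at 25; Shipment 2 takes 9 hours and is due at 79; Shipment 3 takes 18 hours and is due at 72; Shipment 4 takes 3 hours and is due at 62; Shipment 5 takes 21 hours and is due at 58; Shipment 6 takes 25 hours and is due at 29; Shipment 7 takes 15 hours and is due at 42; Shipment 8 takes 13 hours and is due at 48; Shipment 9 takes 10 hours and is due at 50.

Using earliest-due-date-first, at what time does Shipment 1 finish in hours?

EDD (increasing due date): Shipment 1 Shipment 6 Shipment 7 Shipment 8 Shipment 9 Shipment 5 Shipment 4 Shipment 3 Shipment 2.
Shipment 1: 0→2

2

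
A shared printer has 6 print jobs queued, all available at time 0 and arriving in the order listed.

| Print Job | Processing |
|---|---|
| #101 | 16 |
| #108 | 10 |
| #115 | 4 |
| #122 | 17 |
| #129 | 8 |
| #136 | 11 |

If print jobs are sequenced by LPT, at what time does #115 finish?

LPT (decreasing processing time): #122 #101 #136 #108 #129 #115.
#122: 0→17
#101: 17→33
#136: 33→44
#108: 44→54
#129: 54→62
#115: 62→66

66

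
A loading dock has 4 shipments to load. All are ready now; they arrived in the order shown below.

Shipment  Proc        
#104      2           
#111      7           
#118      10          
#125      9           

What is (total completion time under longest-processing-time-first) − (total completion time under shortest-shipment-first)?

LPT (decreasing processing time): #118 #125 #111 #104.
#118: 0→10
#125: 10→19
#111: 19→26
#104: 26→28
Sum = 10+19+26+28 = 83.
SPT (increasing processing time): #104 #111 #125 #118.
#104: 0→2
#111: 2→9
#125: 9→18
#118: 18→28
Sum = 2+9+18+28 = 57.
Difference = 83 − 57 = 26.

26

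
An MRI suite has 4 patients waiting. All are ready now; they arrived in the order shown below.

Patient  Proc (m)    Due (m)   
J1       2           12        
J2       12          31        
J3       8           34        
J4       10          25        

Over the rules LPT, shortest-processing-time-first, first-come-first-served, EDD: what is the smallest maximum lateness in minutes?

-2

LPT (decreasing processing time): J2 J4 J3 J1.
J2: 0→12, due 31, lateness -19
J4: 12→22, due 25, lateness -3
J3: 22→30, due 34, lateness -4
J1: 30→32, due 12, lateness 20
Maximum = 20.
SPT (increasing processing time): J1 J3 J4 J2.
J1: 0→2, due 12, lateness -10
J3: 2→10, due 34, lateness -24
J4: 10→20, due 25, lateness -5
J2: 20→32, due 31, lateness 1
Maximum = 1.
FIFO (arrival order): J1 J2 J3 J4.
J1: 0→2, due 12, lateness -10
J2: 2→14, due 31, lateness -17
J3: 14→22, due 34, lateness -12
J4: 22→32, due 25, lateness 7
Maximum = 7.
EDD (increasing due date): J1 J4 J2 J3.
J1: 0→2, due 12, lateness -10
J4: 2→12, due 25, lateness -13
J2: 12→24, due 31, lateness -7
J3: 24→32, due 34, lateness -2
Maximum = -2.
LPT 20, SPT 1, FIFO 7, EDD -2 → minimum -2.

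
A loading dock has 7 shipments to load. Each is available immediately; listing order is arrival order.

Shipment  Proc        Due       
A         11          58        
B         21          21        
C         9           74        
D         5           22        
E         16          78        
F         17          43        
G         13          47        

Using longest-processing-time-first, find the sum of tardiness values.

LPT (decreasing processing time): B F E G A C D.
B: 0→21, due 21, tardiness 0
F: 21→38, due 43, tardiness 0
E: 38→54, due 78, tardiness 0
G: 54→67, due 47, tardiness 20
A: 67→78, due 58, tardiness 20
C: 78→87, due 74, tardiness 13
D: 87→92, due 22, tardiness 70
Sum = 0+0+0+20+20+13+70 = 123.

123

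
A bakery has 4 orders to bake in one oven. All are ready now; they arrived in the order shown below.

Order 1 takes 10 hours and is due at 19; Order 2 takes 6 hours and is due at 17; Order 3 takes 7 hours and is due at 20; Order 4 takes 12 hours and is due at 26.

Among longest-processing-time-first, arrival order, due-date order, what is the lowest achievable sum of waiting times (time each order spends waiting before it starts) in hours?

LPT (decreasing processing time): Order 4 Order 1 Order 3 Order 2.
Order 4: waits 0, runs 0→12
Order 1: waits 12, runs 12→22
Order 3: waits 22, runs 22→29
Order 2: waits 29, runs 29→35
Sum = 0+12+22+29 = 63.
FIFO (arrival order): Order 1 Order 2 Order 3 Order 4.
Order 1: waits 0, runs 0→10
Order 2: waits 10, runs 10→16
Order 3: waits 16, runs 16→23
Order 4: waits 23, runs 23→35
Sum = 0+10+16+23 = 49.
EDD (increasing due date): Order 2 Order 1 Order 3 Order 4.
Order 2: waits 0, runs 0→6
Order 1: waits 6, runs 6→16
Order 3: waits 16, runs 16→23
Order 4: waits 23, runs 23→35
Sum = 0+6+16+23 = 45.
LPT 63, FIFO 49, EDD 45 → minimum 45.

45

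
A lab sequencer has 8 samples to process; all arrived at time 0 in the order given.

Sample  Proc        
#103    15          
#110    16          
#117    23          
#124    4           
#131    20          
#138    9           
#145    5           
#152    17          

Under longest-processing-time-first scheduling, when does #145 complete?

105

LPT (decreasing processing time): #117 #131 #152 #110 #103 #138 #145 #124.
#117: 0→23
#131: 23→43
#152: 43→60
#110: 60→76
#103: 76→91
#138: 91→100
#145: 100→105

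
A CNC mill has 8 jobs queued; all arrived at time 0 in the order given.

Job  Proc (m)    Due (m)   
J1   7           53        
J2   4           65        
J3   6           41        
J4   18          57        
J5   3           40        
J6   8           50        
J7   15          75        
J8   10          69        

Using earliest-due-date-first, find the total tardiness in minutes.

0

EDD (increasing due date): J5 J3 J6 J1 J4 J2 J8 J7.
J5: 0→3, due 40, tardiness 0
J3: 3→9, due 41, tardiness 0
J6: 9→17, due 50, tardiness 0
J1: 17→24, due 53, tardiness 0
J4: 24→42, due 57, tardiness 0
J2: 42→46, due 65, tardiness 0
J8: 46→56, due 69, tardiness 0
J7: 56→71, due 75, tardiness 0
Sum = 0+0+0+0+0+0+0+0 = 0.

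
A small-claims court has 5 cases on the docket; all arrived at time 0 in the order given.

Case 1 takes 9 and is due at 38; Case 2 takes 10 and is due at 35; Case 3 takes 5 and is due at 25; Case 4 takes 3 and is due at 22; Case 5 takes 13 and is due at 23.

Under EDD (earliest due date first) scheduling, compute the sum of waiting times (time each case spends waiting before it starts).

71

EDD (increasing due date): Case 4 Case 5 Case 3 Case 2 Case 1.
Case 4: waits 0, runs 0→3
Case 5: waits 3, runs 3→16
Case 3: waits 16, runs 16→21
Case 2: waits 21, runs 21→31
Case 1: waits 31, runs 31→40
Sum = 0+3+16+21+31 = 71.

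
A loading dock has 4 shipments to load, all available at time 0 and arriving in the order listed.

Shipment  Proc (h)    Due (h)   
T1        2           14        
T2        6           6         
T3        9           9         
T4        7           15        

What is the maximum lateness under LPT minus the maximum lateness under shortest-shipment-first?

1

LPT (decreasing processing time): T3 T4 T2 T1.
T3: 0→9, due 9, lateness 0
T4: 9→16, due 15, lateness 1
T2: 16→22, due 6, lateness 16
T1: 22→24, due 14, lateness 10
Maximum = 16.
SPT (increasing processing time): T1 T2 T4 T3.
T1: 0→2, due 14, lateness -12
T2: 2→8, due 6, lateness 2
T4: 8→15, due 15, lateness 0
T3: 15→24, due 9, lateness 15
Maximum = 15.
Difference = 16 − 15 = 1.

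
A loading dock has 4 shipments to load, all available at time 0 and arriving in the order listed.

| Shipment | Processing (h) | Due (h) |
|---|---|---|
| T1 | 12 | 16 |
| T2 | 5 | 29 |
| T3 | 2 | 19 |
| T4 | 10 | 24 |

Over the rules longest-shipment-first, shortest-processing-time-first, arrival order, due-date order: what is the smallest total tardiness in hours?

0

LPT (decreasing processing time): T1 T4 T2 T3.
T1: 0→12, due 16, tardiness 0
T4: 12→22, due 24, tardiness 0
T2: 22→27, due 29, tardiness 0
T3: 27→29, due 19, tardiness 10
Sum = 0+0+0+10 = 10.
SPT (increasing processing time): T3 T2 T4 T1.
T3: 0→2, due 19, tardiness 0
T2: 2→7, due 29, tardiness 0
T4: 7→17, due 24, tardiness 0
T1: 17→29, due 16, tardiness 13
Sum = 0+0+0+13 = 13.
FIFO (arrival order): T1 T2 T3 T4.
T1: 0→12, due 16, tardiness 0
T2: 12→17, due 29, tardiness 0
T3: 17→19, due 19, tardiness 0
T4: 19→29, due 24, tardiness 5
Sum = 0+0+0+5 = 5.
EDD (increasing due date): T1 T3 T4 T2.
T1: 0→12, due 16, tardiness 0
T3: 12→14, due 19, tardiness 0
T4: 14→24, due 24, tardiness 0
T2: 24→29, due 29, tardiness 0
Sum = 0+0+0+0 = 0.
LPT 10, SPT 13, FIFO 5, EDD 0 → minimum 0.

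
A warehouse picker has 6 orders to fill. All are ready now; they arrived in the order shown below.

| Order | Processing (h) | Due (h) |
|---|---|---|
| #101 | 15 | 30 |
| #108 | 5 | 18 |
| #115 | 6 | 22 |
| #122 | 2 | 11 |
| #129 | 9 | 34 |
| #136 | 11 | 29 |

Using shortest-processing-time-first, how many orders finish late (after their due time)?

2

SPT (increasing processing time): #122 #108 #115 #129 #136 #101.
#122: 0→2, due 11, tardiness 0
#108: 2→7, due 18, tardiness 0
#115: 7→13, due 22, tardiness 0
#129: 13→22, due 34, tardiness 0
#136: 22→33, due 29, tardiness 4
#101: 33→48, due 30, tardiness 18
Late orders: 2.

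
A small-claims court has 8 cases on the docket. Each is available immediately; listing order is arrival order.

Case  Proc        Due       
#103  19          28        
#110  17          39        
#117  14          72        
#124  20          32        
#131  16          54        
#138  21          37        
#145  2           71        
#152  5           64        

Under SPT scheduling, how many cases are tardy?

SPT (increasing processing time): #145 #152 #117 #131 #110 #103 #124 #138.
#145: 0→2, due 71, tardiness 0
#152: 2→7, due 64, tardiness 0
#117: 7→21, due 72, tardiness 0
#131: 21→37, due 54, tardiness 0
#110: 37→54, due 39, tardiness 15
#103: 54→73, due 28, tardiness 45
#124: 73→93, due 32, tardiness 61
#138: 93→114, due 37, tardiness 77
Late cases: 4.

4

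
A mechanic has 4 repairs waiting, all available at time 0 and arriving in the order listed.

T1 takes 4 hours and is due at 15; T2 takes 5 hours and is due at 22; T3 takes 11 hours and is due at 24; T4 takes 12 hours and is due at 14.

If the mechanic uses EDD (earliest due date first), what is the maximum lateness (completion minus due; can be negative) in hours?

EDD (increasing due date): T4 T1 T2 T3.
T4: 0→12, due 14, lateness -2
T1: 12→16, due 15, lateness 1
T2: 16→21, due 22, lateness -1
T3: 21→32, due 24, lateness 8
Maximum = 8.

8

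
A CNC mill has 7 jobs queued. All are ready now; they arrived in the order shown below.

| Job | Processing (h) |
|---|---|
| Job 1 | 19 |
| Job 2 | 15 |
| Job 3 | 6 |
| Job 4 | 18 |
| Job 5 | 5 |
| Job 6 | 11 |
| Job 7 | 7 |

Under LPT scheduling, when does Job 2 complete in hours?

52

LPT (decreasing processing time): Job 1 Job 4 Job 2 Job 6 Job 7 Job 3 Job 5.
Job 1: 0→19
Job 4: 19→37
Job 2: 37→52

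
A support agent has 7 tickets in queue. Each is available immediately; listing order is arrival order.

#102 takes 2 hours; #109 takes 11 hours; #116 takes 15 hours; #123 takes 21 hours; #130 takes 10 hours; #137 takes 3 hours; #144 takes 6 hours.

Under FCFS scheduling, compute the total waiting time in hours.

FIFO (arrival order): #102 #109 #116 #123 #130 #137 #144.
#102: waits 0, runs 0→2
#109: waits 2, runs 2→13
#116: waits 13, runs 13→28
#123: waits 28, runs 28→49
#130: waits 49, runs 49→59
#137: waits 59, runs 59→62
#144: waits 62, runs 62→68
Sum = 0+2+13+28+49+59+62 = 213.

213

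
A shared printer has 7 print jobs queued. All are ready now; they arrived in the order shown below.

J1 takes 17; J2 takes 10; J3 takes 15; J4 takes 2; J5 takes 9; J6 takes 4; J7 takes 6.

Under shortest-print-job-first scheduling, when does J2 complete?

31

SPT (increasing processing time): J4 J6 J7 J5 J2 J3 J1.
J4: 0→2
J6: 2→6
J7: 6→12
J5: 12→21
J2: 21→31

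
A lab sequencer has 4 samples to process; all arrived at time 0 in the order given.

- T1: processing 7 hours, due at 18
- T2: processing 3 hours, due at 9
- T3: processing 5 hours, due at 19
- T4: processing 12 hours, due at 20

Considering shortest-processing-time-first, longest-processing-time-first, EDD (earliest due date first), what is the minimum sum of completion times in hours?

SPT (increasing processing time): T2 T3 T1 T4.
T2: 0→3
T3: 3→8
T1: 8→15
T4: 15→27
Sum = 3+8+15+27 = 53.
LPT (decreasing processing time): T4 T1 T3 T2.
T4: 0→12
T1: 12→19
T3: 19→24
T2: 24→27
Sum = 12+19+24+27 = 82.
EDD (increasing due date): T2 T1 T3 T4.
T2: 0→3
T1: 3→10
T3: 10→15
T4: 15→27
Sum = 3+10+15+27 = 55.
SPT 53, LPT 82, EDD 55 → minimum 53.

53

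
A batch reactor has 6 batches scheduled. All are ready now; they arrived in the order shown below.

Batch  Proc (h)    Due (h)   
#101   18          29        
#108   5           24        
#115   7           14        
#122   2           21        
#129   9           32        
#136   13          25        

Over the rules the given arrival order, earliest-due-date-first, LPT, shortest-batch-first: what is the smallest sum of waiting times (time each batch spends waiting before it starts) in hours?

FIFO (arrival order): #101 #108 #115 #122 #129 #136.
#101: waits 0, runs 0→18
#108: waits 18, runs 18→23
#115: waits 23, runs 23→30
#122: waits 30, runs 30→32
#129: waits 32, runs 32→41
#136: waits 41, runs 41→54
Sum = 0+18+23+30+32+41 = 144.
EDD (increasing due date): #115 #122 #108 #136 #101 #129.
#115: waits 0, runs 0→7
#122: waits 7, runs 7→9
#108: waits 9, runs 9→14
#136: waits 14, runs 14→27
#101: waits 27, runs 27→45
#129: waits 45, runs 45→54
Sum = 0+7+9+14+27+45 = 102.
LPT (decreasing processing time): #101 #136 #129 #115 #108 #122.
#101: waits 0, runs 0→18
#136: waits 18, runs 18→31
#129: waits 31, runs 31→40
#115: waits 40, runs 40→47
#108: waits 47, runs 47→52
#122: waits 52, runs 52→54
Sum = 0+18+31+40+47+52 = 188.
SPT (increasing processing time): #122 #108 #115 #129 #136 #101.
#122: waits 0, runs 0→2
#108: waits 2, runs 2→7
#115: waits 7, runs 7→14
#129: waits 14, runs 14→23
#136: waits 23, runs 23→36
#101: waits 36, runs 36→54
Sum = 0+2+7+14+23+36 = 82.
FIFO 144, EDD 102, LPT 188, SPT 82 → minimum 82.

82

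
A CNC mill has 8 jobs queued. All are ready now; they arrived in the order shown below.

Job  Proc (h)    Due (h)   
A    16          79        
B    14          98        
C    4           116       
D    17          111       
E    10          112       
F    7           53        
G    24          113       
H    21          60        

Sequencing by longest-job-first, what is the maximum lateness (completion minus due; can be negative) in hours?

56

LPT (decreasing processing time): G H D A B E F C.
G: 0→24, due 113, lateness -89
H: 24→45, due 60, lateness -15
D: 45→62, due 111, lateness -49
A: 62→78, due 79, lateness -1
B: 78→92, due 98, lateness -6
E: 92→102, due 112, lateness -10
F: 102→109, due 53, lateness 56
C: 109→113, due 116, lateness -3
Maximum = 56.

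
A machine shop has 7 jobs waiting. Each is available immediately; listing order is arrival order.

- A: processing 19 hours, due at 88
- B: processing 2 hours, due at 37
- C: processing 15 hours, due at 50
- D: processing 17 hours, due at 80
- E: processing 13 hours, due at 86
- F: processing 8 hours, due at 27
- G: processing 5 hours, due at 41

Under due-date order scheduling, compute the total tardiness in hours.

EDD (increasing due date): F B G C D E A.
F: 0→8, due 27, tardiness 0
B: 8→10, due 37, tardiness 0
G: 10→15, due 41, tardiness 0
C: 15→30, due 50, tardiness 0
D: 30→47, due 80, tardiness 0
E: 47→60, due 86, tardiness 0
A: 60→79, due 88, tardiness 0
Sum = 0+0+0+0+0+0+0 = 0.

0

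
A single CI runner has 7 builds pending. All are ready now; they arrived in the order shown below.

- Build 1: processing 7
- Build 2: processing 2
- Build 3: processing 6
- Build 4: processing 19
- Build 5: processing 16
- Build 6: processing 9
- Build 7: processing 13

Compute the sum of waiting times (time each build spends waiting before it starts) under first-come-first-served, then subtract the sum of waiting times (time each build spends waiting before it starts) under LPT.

FIFO (arrival order): Build 1 Build 2 Build 3 Build 4 Build 5 Build 6 Build 7.
Build 1: waits 0, runs 0→7
Build 2: waits 7, runs 7→9
Build 3: waits 9, runs 9→15
Build 4: waits 15, runs 15→34
Build 5: waits 34, runs 34→50
Build 6: waits 50, runs 50→59
Build 7: waits 59, runs 59→72
Sum = 0+7+9+15+34+50+59 = 174.
LPT (decreasing processing time): Build 4 Build 5 Build 7 Build 6 Build 1 Build 3 Build 2.
Build 4: waits 0, runs 0→19
Build 5: waits 19, runs 19→35
Build 7: waits 35, runs 35→48
Build 6: waits 48, runs 48→57
Build 1: waits 57, runs 57→64
Build 3: waits 64, runs 64→70
Build 2: waits 70, runs 70→72
Sum = 0+19+35+48+57+64+70 = 293.
Difference = 174 − 293 = -119.

-119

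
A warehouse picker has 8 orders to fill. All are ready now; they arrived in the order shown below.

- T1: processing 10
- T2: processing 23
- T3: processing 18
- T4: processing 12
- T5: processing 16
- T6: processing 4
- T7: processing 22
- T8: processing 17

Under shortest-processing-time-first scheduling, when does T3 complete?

77

SPT (increasing processing time): T6 T1 T4 T5 T8 T3 T7 T2.
T6: 0→4
T1: 4→14
T4: 14→26
T5: 26→42
T8: 42→59
T3: 59→77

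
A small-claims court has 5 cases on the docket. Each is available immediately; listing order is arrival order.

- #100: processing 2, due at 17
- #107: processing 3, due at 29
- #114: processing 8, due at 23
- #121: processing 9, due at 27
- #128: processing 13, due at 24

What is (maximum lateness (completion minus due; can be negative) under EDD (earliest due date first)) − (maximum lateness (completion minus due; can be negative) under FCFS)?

EDD (increasing due date): #100 #114 #128 #121 #107.
#100: 0→2, due 17, lateness -15
#114: 2→10, due 23, lateness -13
#128: 10→23, due 24, lateness -1
#121: 23→32, due 27, lateness 5
#107: 32→35, due 29, lateness 6
Maximum = 6.
FIFO (arrival order): #100 #107 #114 #121 #128.
#100: 0→2, due 17, lateness -15
#107: 2→5, due 29, lateness -24
#114: 5→13, due 23, lateness -10
#121: 13→22, due 27, lateness -5
#128: 22→35, due 24, lateness 11
Maximum = 11.
Difference = 6 − 11 = -5.

-5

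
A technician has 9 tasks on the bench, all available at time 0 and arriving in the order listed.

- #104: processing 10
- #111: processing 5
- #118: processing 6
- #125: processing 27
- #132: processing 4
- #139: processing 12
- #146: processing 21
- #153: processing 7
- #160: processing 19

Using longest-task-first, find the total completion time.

726

LPT (decreasing processing time): #125 #146 #160 #139 #104 #153 #118 #111 #132.
#125: 0→27
#146: 27→48
#160: 48→67
#139: 67→79
#104: 79→89
#153: 89→96
#118: 96→102
#111: 102→107
#132: 107→111
Sum = 27+48+67+79+89+96+102+107+111 = 726.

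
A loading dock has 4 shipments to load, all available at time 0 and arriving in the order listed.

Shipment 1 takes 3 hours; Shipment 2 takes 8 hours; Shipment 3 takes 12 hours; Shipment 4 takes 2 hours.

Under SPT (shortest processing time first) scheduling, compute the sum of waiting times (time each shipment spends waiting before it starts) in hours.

SPT (increasing processing time): Shipment 4 Shipment 1 Shipment 2 Shipment 3.
Shipment 4: waits 0, runs 0→2
Shipment 1: waits 2, runs 2→5
Shipment 2: waits 5, runs 5→13
Shipment 3: waits 13, runs 13→25
Sum = 0+2+5+13 = 20.

20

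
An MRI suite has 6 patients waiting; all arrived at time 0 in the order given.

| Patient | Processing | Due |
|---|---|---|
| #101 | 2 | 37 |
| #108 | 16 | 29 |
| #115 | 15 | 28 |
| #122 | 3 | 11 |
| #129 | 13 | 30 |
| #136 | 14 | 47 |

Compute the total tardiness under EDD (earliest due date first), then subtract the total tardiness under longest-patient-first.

EDD (increasing due date): #122 #115 #108 #129 #101 #136.
#122: 0→3, due 11, tardiness 0
#115: 3→18, due 28, tardiness 0
#108: 18→34, due 29, tardiness 5
#129: 34→47, due 30, tardiness 17
#101: 47→49, due 37, tardiness 12
#136: 49→63, due 47, tardiness 16
Sum = 0+0+5+17+12+16 = 50.
LPT (decreasing processing time): #108 #115 #136 #129 #122 #101.
#108: 0→16, due 29, tardiness 0
#115: 16→31, due 28, tardiness 3
#136: 31→45, due 47, tardiness 0
#129: 45→58, due 30, tardiness 28
#122: 58→61, due 11, tardiness 50
#101: 61→63, due 37, tardiness 26
Sum = 0+3+0+28+50+26 = 107.
Difference = 50 − 107 = -57.

-57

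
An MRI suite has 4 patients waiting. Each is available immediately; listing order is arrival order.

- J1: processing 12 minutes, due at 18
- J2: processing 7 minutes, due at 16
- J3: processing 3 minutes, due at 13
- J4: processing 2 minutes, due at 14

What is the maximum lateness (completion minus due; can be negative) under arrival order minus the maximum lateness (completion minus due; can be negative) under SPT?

4

FIFO (arrival order): J1 J2 J3 J4.
J1: 0→12, due 18, lateness -6
J2: 12→19, due 16, lateness 3
J3: 19→22, due 13, lateness 9
J4: 22→24, due 14, lateness 10
Maximum = 10.
SPT (increasing processing time): J4 J3 J2 J1.
J4: 0→2, due 14, lateness -12
J3: 2→5, due 13, lateness -8
J2: 5→12, due 16, lateness -4
J1: 12→24, due 18, lateness 6
Maximum = 6.
Difference = 10 − 6 = 4.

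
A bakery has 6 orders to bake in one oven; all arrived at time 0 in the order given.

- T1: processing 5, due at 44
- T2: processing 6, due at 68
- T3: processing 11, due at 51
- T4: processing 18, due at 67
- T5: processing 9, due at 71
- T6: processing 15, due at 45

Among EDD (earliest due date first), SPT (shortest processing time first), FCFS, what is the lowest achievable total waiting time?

EDD (increasing due date): T1 T6 T3 T4 T2 T5.
T1: waits 0, runs 0→5
T6: waits 5, runs 5→20
T3: waits 20, runs 20→31
T4: waits 31, runs 31→49
T2: waits 49, runs 49→55
T5: waits 55, runs 55→64
Sum = 0+5+20+31+49+55 = 160.
SPT (increasing processing time): T1 T2 T5 T3 T6 T4.
T1: waits 0, runs 0→5
T2: waits 5, runs 5→11
T5: waits 11, runs 11→20
T3: waits 20, runs 20→31
T6: waits 31, runs 31→46
T4: waits 46, runs 46→64
Sum = 0+5+11+20+31+46 = 113.
FIFO (arrival order): T1 T2 T3 T4 T5 T6.
T1: waits 0, runs 0→5
T2: waits 5, runs 5→11
T3: waits 11, runs 11→22
T4: waits 22, runs 22→40
T5: waits 40, runs 40→49
T6: waits 49, runs 49→64
Sum = 0+5+11+22+40+49 = 127.
EDD 160, SPT 113, FIFO 127 → minimum 113.

113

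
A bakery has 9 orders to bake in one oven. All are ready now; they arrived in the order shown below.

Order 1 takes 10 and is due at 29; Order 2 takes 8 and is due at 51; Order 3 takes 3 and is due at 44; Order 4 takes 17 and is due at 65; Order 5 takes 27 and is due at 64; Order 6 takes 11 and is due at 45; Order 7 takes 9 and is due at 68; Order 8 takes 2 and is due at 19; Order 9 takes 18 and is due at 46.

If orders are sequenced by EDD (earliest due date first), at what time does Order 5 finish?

EDD (increasing due date): Order 8 Order 1 Order 3 Order 6 Order 9 Order 2 Order 5 Order 4 Order 7.
Order 8: 0→2
Order 1: 2→12
Order 3: 12→15
Order 6: 15→26
Order 9: 26→44
Order 2: 44→52
Order 5: 52→79

79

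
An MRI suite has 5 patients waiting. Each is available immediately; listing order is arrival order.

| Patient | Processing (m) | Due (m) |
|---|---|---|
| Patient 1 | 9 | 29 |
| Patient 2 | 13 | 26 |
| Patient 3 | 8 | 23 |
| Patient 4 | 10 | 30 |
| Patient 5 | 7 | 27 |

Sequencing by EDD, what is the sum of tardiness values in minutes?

EDD (increasing due date): Patient 3 Patient 2 Patient 5 Patient 1 Patient 4.
Patient 3: 0→8, due 23, tardiness 0
Patient 2: 8→21, due 26, tardiness 0
Patient 5: 21→28, due 27, tardiness 1
Patient 1: 28→37, due 29, tardiness 8
Patient 4: 37→47, due 30, tardiness 17
Sum = 0+0+1+8+17 = 26.

26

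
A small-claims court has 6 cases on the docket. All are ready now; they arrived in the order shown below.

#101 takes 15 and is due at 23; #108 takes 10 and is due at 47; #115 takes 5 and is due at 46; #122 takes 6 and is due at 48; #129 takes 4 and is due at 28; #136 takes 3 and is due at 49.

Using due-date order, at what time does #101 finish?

EDD (increasing due date): #101 #129 #115 #108 #122 #136.
#101: 0→15

15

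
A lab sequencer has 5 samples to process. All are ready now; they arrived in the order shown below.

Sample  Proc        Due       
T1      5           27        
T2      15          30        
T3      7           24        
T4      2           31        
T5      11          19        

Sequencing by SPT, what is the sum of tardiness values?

SPT (increasing processing time): T4 T1 T3 T5 T2.
T4: 0→2, due 31, tardiness 0
T1: 2→7, due 27, tardiness 0
T3: 7→14, due 24, tardiness 0
T5: 14→25, due 19, tardiness 6
T2: 25→40, due 30, tardiness 10
Sum = 0+0+0+6+10 = 16.

16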